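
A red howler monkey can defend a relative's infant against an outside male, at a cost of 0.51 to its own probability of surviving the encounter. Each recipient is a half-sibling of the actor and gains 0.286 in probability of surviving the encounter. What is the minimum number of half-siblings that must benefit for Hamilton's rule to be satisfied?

8

r to a half-sibling = 1/4 (half-sibs share one parent — one path of length 2: r = (1/2)^2 = 1/4).
Hamilton's rule: n·r·B > C  ⇒  n > C/(r·B) = 0.51/(0.25·0.286) = 7.133.
The smallest integer exceeding 7.133 is 8.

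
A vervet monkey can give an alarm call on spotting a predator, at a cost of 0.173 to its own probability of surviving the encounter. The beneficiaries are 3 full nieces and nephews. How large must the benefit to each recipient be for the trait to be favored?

r to a full niece or nephew = 0.25 (full aunt/uncle↔niece/nephew: two paths of length 3 through the shared grandparent pair: r = 2·(1/2)^3 = 1/4).
Hamilton's rule with n recipients of equal r: n·r·B > C, so B > C/(n·r) = 0.173/(3·0.25) = 0.2307.

0.2307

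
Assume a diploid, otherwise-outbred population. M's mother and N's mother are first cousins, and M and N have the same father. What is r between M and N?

0.28125

Wright's path rule: contributions from independent ancestry routes add.
M and N are related in two ways: second cousins through their mothers (r = 1/32) and half-sibs through their shared father (r = 1/4).
r = 1/32 + 1/4 = 0.28125.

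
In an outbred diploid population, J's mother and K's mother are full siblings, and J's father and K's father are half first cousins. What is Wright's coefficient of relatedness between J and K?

Wright's path rule: contributions from independent ancestry routes add.
J and K are related in two ways: first cousins through their mothers (r = 1/8) and half second cousins through their fathers (r = 1/64).
r = 1/8 + 1/64 = 0.140625.

0.140625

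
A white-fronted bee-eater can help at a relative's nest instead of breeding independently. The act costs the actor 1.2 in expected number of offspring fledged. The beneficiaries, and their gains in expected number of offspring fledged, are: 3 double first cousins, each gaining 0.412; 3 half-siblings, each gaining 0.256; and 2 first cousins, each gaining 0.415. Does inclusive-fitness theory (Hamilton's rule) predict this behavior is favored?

No

Hamilton's rule: the trait is favored when the sum of r·B over every recipient exceeds the actor's cost C.
r to a double first cousin = 1/4 (double first cousins share both grandparent pairs — four paths of length 4: r = 4·(1/2)^4 = 1/4).
r to a half-sibling = 1/4 (half-sibs share one parent — one path of length 2: r = (1/2)^2 = 1/4).
r to a first cousin = 1/8 (first cousins share one grandparent pair — two paths of length 4: r = 2·(1/2)^4 = 1/8).
Summing one r·B term per recipient: 3·0.25·0.412 + 3·0.25·0.256 + 2·0.125·0.415 = 0.60475.
0.60475 < 1.2: the indirect benefit is less than the cost.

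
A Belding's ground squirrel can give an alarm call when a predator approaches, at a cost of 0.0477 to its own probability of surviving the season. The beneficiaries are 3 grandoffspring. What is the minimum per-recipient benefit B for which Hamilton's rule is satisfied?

r to a grandoffspring = 0.25 (two parent–offspring links: r = (1/2)^2 = 1/4).
Hamilton's rule with n recipients of equal r: n·r·B > C, so B > C/(n·r) = 0.0477/(3·0.25) = 0.0636.

0.0636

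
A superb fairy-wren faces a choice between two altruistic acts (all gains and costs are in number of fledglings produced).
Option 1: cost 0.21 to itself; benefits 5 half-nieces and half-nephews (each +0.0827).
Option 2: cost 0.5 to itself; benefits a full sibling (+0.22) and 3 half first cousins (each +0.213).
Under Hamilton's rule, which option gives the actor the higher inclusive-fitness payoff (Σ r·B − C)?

Option 1

Option 1: r to a half-niece or half-nephew = 0.125.
Option 1: Σ r·B − C = (5·0.125·0.0827) − 0.21 = -0.1583125.
Option 2: r to a full sibling = 0.5.
Option 2: r to a half first cousin = 0.0625.
Option 2: Σ r·B − C = (1·0.5·0.22 + 3·0.0625·0.213) − 0.5 = -0.3500625.
Option 1 has the higher net inclusive-fitness payoff.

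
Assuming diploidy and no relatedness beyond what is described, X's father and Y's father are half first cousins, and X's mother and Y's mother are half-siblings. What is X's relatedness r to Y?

Relatedness sums over independent paths through distinct common ancestors.
X and Y are related in two ways: half second cousins through their fathers (r = 1/64) and half first cousins through their mothers (r = 1/16).
r = 1/64 + 1/16 = 0.078125.

0.078125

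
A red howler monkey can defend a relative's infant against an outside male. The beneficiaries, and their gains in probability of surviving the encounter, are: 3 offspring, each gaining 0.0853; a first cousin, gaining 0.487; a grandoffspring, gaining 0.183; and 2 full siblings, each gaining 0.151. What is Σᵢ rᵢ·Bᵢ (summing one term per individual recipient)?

r to an offspring = 0.5 (one parent–offspring link: r = (1/2)^1 = 1/2).
r to a first cousin = 1/8 (first cousins share one grandparent pair — two paths of length 4: r = 2·(1/2)^4 = 1/8).
r to a grandoffspring = 0.25 (two parent–offspring links: r = (1/2)^2 = 1/4).
r to a full sibling = 1/2 (full sibs share both parents — two paths of length 2: r = 2·(1/2)^2 = 1/2).
Summing one r·B term per recipient: 3·0.5·0.0853 + 1·0.125·0.487 + 1·0.25·0.183 + 2·0.5·0.151 = 0.385575.

0.385575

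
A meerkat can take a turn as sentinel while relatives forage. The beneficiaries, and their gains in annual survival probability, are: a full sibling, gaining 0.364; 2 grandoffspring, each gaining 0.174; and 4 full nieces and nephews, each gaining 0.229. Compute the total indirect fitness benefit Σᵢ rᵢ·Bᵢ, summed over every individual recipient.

r to a full sibling = 1/2 (full sibs share both parents — two paths of length 2: r = 2·(1/2)^2 = 1/2).
r to a grandoffspring = 1/4 (two parent–offspring links: r = (1/2)^2 = 1/4).
r to a full niece or nephew = 1/4 (full aunt/uncle↔niece/nephew: two paths of length 3 through the shared grandparent pair: r = 2·(1/2)^3 = 1/4).
Summing one r·B term per recipient: 1·0.5·0.364 + 2·0.25·0.174 + 4·0.25·0.229 = 0.498.

0.498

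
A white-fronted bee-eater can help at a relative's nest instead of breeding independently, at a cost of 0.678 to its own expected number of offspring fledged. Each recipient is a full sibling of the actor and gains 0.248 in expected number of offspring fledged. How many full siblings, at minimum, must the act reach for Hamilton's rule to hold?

r to a full sibling = 0.5 (full sibs share both parents — two paths of length 2: r = 2·(1/2)^2 = 1/2).
Hamilton's rule: n·r·B > C  ⇒  n > C/(r·B) = 0.678/(0.5·0.248) = 5.468.
The smallest integer exceeding 5.468 is 6.

6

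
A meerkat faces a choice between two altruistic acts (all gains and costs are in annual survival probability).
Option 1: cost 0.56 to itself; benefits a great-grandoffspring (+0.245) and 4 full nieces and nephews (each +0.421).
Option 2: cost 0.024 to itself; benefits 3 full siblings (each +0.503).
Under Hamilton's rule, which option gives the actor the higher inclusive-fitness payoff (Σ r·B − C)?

Option 1: r to a great-grandoffspring = 0.125.
Option 1: r to a full niece or nephew = 0.25.
Option 1: Σ r·B − C = (1·0.125·0.245 + 4·0.25·0.421) − 0.56 = -0.108375.
Option 2: r to a full sibling = 0.5.
Option 2: Σ r·B − C = (3·0.5·0.503) − 0.024 = 0.7305.
Option 2 has the higher net inclusive-fitness payoff.

Option 2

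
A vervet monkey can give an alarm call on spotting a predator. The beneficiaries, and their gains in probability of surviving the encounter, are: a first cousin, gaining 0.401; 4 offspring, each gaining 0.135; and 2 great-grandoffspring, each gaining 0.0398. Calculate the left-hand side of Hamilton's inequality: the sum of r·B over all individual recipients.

r to a first cousin = 0.125 (first cousins share one grandparent pair — two paths of length 4: r = 2·(1/2)^4 = 1/8).
r to an offspring = 0.5 (one parent–offspring link: r = (1/2)^1 = 1/2).
r to a great-grandoffspring = 0.125 (three parent–offspring links: r = (1/2)^3 = 1/8).
Summing one r·B term per recipient: 1·0.125·0.401 + 4·0.5·0.135 + 2·0.125·0.0398 = 0.330075.

0.330075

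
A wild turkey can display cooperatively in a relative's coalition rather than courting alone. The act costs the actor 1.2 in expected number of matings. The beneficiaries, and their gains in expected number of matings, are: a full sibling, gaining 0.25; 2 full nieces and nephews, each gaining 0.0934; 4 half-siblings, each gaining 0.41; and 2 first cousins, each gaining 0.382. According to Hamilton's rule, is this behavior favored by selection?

Hamilton's rule: the trait is favored when the sum of r·B over every recipient exceeds the actor's cost C.
r to a full sibling = 0.5 (full sibs share both parents — two paths of length 2: r = 2·(1/2)^2 = 1/2).
r to a full niece or nephew = 0.25 (full aunt/uncle↔niece/nephew: two paths of length 3 through the shared grandparent pair: r = 2·(1/2)^3 = 1/4).
r to a half-sibling = 0.25 (half-sibs share one parent — one path of length 2: r = (1/2)^2 = 1/4).
r to a first cousin = 0.125 (first cousins share one grandparent pair — two paths of length 4: r = 2·(1/2)^4 = 1/8).
Summing one r·B term per recipient: 1·0.5·0.25 + 2·0.25·0.0934 + 4·0.25·0.41 + 2·0.125·0.382 = 0.6772.
0.6772 < 1.2: the indirect benefit is less than the cost.

No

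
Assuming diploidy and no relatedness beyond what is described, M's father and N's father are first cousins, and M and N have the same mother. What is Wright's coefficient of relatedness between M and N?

Wright's path rule: contributions from independent ancestry routes add.
M and N are related in two ways: second cousins through their fathers (r = 1/32) and half-sibs through their shared mother (r = 1/4).
r = 1/32 + 1/4 = 0.28125.

0.28125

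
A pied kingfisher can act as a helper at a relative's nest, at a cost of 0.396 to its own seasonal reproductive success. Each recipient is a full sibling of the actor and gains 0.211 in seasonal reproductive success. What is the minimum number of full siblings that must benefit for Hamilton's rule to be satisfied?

r to a full sibling = 0.5 (full sibs share both parents — two paths of length 2: r = 2·(1/2)^2 = 1/2).
Hamilton's rule: n·r·B > C  ⇒  n > C/(r·B) = 0.396/(0.5·0.211) = 3.754.
The smallest integer exceeding 3.754 is 4.

4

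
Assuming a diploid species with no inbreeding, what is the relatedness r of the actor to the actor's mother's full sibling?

Each parent–offspring link contributes a factor of 1/2, and independent paths through distinct common ancestors add.
Full aunt/uncle↔niece/nephew: two paths of length 3 through the shared grandparent pair: r = 2·(1/2)^3 = 1/4.

0.25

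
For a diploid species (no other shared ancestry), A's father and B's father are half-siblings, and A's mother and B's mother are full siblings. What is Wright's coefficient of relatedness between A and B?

0.1875

Wright's path rule: contributions from independent ancestry routes add.
A and B are related in two ways: half first cousins through their fathers (r = 1/16) and first cousins through their mothers (r = 1/8).
r = 1/16 + 1/8 = 3/16 = 0.1875.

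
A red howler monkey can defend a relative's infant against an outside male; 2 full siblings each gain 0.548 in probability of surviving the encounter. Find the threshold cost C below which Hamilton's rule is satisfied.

r to a full sibling = 0.5 (full sibs share both parents — two paths of length 2: r = 2·(1/2)^2 = 1/2).
Hamilton's rule: n·r·B > C, so the trait is favored while C < n·r·B = 2·0.5·0.548 = 0.548.

0.548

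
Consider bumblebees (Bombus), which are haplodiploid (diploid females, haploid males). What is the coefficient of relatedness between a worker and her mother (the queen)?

One meiotic link between diploid queen and diploid daughter: r = 1/2.

0.5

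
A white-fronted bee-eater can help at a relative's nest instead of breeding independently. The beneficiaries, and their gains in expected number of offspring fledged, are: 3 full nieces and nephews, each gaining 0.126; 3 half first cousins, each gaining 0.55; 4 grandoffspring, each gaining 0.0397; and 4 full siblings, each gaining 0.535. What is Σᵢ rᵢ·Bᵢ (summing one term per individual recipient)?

r to a full niece or nephew = 0.25 (full aunt/uncle↔niece/nephew: two paths of length 3 through the shared grandparent pair: r = 2·(1/2)^3 = 1/4).
r to a half first cousin = 0.0625 (half first cousins share one grandparent — one path of length 4: r = (1/2)^4 = 1/16).
r to a grandoffspring = 1/4 (two parent–offspring links: r = (1/2)^2 = 1/4).
r to a full sibling = 1/2 (full sibs share both parents — two paths of length 2: r = 2·(1/2)^2 = 1/2).
Summing one r·B term per recipient: 3·0.25·0.126 + 3·0.0625·0.55 + 4·0.25·0.0397 + 4·0.5·0.535 = 1.307325.

1.307325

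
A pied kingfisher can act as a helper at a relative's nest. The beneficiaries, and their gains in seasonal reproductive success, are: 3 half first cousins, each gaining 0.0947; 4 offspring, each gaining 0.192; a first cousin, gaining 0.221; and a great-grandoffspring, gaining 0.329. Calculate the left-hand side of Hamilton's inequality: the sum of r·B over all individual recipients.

r to a half first cousin = 0.0625 (half first cousins share one grandparent — one path of length 4: r = (1/2)^4 = 1/16).
r to an offspring = 1/2 (one parent–offspring link: r = (1/2)^1 = 1/2).
r to a first cousin = 1/8 (first cousins share one grandparent pair — two paths of length 4: r = 2·(1/2)^4 = 1/8).
r to a great-grandoffspring = 0.125 (three parent–offspring links: r = (1/2)^3 = 1/8).
Summing one r·B term per recipient: 3·0.0625·0.0947 + 4·0.5·0.192 + 1·0.125·0.221 + 1·0.125·0.329 = 0.47050625.

0.47050625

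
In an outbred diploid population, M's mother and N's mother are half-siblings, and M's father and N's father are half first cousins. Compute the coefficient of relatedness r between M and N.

Relatedness sums over independent paths through distinct common ancestors.
M and N are related in two ways: half first cousins through their mothers (r = 1/16) and half second cousins through their fathers (r = 1/64).
r = 1/16 + 1/64 = 0.078125.

0.078125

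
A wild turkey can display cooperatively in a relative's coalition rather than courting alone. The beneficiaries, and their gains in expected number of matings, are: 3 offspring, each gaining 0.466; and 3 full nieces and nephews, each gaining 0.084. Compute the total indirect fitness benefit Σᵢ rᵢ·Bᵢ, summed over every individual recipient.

0.762

r to an offspring = 1/2 (one parent–offspring link: r = (1/2)^1 = 1/2).
r to a full niece or nephew = 0.25 (full aunt/uncle↔niece/nephew: two paths of length 3 through the shared grandparent pair: r = 2·(1/2)^3 = 1/4).
Summing one r·B term per recipient: 3·0.5·0.466 + 3·0.25·0.084 = 0.762.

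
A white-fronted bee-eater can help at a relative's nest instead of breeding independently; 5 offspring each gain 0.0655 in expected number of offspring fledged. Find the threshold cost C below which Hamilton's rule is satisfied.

r to an offspring = 0.5 (one parent–offspring link: r = (1/2)^1 = 1/2).
Hamilton's rule: n·r·B > C, so the trait is favored while C < n·r·B = 5·0.5·0.0655 = 0.16375.

0.16375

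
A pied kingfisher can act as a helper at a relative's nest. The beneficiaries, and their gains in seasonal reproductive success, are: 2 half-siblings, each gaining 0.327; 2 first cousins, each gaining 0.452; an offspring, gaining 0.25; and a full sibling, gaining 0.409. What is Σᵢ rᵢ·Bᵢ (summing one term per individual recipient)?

0.606

r to a half-sibling = 1/4 (half-sibs share one parent — one path of length 2: r = (1/2)^2 = 1/4).
r to a first cousin = 0.125 (first cousins share one grandparent pair — two paths of length 4: r = 2·(1/2)^4 = 1/8).
r to an offspring = 0.5 (one parent–offspring link: r = (1/2)^1 = 1/2).
r to a full sibling = 0.5 (full sibs share both parents — two paths of length 2: r = 2·(1/2)^2 = 1/2).
Summing one r·B term per recipient: 2·0.25·0.327 + 2·0.125·0.452 + 1·0.5·0.25 + 1·0.5·0.409 = 0.606.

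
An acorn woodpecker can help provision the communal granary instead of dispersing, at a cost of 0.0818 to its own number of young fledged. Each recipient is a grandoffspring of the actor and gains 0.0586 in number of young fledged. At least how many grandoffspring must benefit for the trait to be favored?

6

r to a grandoffspring = 0.25 (two parent–offspring links: r = (1/2)^2 = 1/4).
Hamilton's rule: n·r·B > C  ⇒  n > C/(r·B) = 0.0818/(0.25·0.0586) = 5.584.
The smallest integer exceeding 5.584 is 6.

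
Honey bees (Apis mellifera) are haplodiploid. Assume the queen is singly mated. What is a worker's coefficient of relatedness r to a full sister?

Haplodiploid full sisters inherit their father's entire haploid genome identically (contributing 1/2) and on average half of their mother's contribution (1/2 · 1/2 = 1/4); r = 1/2 + 1/4 = 3/4.

0.75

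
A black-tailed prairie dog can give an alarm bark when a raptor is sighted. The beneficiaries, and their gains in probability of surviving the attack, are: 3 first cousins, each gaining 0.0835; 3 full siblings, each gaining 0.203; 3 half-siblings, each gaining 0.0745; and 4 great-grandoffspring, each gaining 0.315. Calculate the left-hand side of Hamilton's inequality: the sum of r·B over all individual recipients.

0.5491875

r to a first cousin = 1/8 (first cousins share one grandparent pair — two paths of length 4: r = 2·(1/2)^4 = 1/8).
r to a full sibling = 1/2 (full sibs share both parents — two paths of length 2: r = 2·(1/2)^2 = 1/2).
r to a half-sibling = 0.25 (half-sibs share one parent — one path of length 2: r = (1/2)^2 = 1/4).
r to a great-grandoffspring = 0.125 (three parent–offspring links: r = (1/2)^3 = 1/8).
Summing one r·B term per recipient: 3·0.125·0.0835 + 3·0.5·0.203 + 3·0.25·0.0745 + 4·0.125·0.315 = 0.5491875.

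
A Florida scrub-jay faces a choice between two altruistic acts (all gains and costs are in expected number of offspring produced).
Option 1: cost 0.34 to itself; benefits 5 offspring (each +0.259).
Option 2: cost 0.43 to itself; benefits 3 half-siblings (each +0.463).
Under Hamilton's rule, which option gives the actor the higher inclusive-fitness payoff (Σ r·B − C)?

Option 1

Option 1: r to an offspring = 0.5.
Option 1: Σ r·B − C = (5·0.5·0.259) − 0.34 = 0.3075.
Option 2: r to a half-sibling = 0.25.
Option 2: Σ r·B − C = (3·0.25·0.463) − 0.43 = -0.08275.
Option 1 has the higher net inclusive-fitness payoff.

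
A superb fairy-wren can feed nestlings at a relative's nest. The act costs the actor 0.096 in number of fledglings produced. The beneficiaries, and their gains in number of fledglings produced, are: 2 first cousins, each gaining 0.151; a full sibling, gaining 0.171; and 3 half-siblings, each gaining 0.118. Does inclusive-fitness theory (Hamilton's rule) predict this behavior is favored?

Hamilton's rule: the trait is favored when the sum of r·B over every recipient exceeds the actor's cost C.
r to a first cousin = 0.125 (first cousins share one grandparent pair — two paths of length 4: r = 2·(1/2)^4 = 1/8).
r to a full sibling = 0.5 (full sibs share both parents — two paths of length 2: r = 2·(1/2)^2 = 1/2).
r to a half-sibling = 1/4 (half-sibs share one parent — one path of length 2: r = (1/2)^2 = 1/4).
Summing one r·B term per recipient: 2·0.125·0.151 + 1·0.5·0.171 + 3·0.25·0.118 = 0.21175.
0.21175 > 0.096: the indirect benefit exceeds the cost.

Yes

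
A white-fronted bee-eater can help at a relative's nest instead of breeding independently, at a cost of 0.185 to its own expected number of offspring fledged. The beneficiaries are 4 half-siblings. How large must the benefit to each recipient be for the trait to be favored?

r to a half-sibling = 1/4 (half-sibs share one parent — one path of length 2: r = (1/2)^2 = 1/4).
Hamilton's rule with n recipients of equal r: n·r·B > C, so B > C/(n·r) = 0.185/(4·0.25) = 0.185.

0.185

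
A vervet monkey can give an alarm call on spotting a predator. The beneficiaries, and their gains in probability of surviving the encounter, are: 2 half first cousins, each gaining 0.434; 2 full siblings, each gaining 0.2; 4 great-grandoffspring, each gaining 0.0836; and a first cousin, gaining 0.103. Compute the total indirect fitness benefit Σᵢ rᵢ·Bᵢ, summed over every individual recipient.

r to a half first cousin = 1/16 (half first cousins share one grandparent — one path of length 4: r = (1/2)^4 = 1/16).
r to a full sibling = 1/2 (full sibs share both parents — two paths of length 2: r = 2·(1/2)^2 = 1/2).
r to a great-grandoffspring = 1/8 (three parent–offspring links: r = (1/2)^3 = 1/8).
r to a first cousin = 1/8 (first cousins share one grandparent pair — two paths of length 4: r = 2·(1/2)^4 = 1/8).
Summing one r·B term per recipient: 2·0.0625·0.434 + 2·0.5·0.2 + 4·0.125·0.0836 + 1·0.125·0.103 = 0.308925.

0.308925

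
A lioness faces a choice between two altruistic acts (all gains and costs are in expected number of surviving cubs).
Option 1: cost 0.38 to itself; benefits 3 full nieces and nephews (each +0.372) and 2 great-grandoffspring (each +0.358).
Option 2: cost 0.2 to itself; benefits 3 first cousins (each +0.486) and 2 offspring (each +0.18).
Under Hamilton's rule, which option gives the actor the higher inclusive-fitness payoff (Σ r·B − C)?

Option 2

Option 1: r to a full niece or nephew = 0.25.
Option 1: r to a great-grandoffspring = 0.125.
Option 1: Σ r·B − C = (3·0.25·0.372 + 2·0.125·0.358) − 0.38 = -0.0115.
Option 2: r to a first cousin = 0.125.
Option 2: r to an offspring = 0.5.
Option 2: Σ r·B − C = (3·0.125·0.486 + 2·0.5·0.18) − 0.2 = 0.16225.
Option 2 has the higher net inclusive-fitness payoff.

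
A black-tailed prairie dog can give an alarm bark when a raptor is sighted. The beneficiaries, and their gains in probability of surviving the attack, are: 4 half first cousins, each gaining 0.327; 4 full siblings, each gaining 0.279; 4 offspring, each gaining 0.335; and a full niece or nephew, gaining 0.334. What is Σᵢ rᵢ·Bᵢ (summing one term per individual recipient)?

r to a half first cousin = 0.0625 (half first cousins share one grandparent — one path of length 4: r = (1/2)^4 = 1/16).
r to a full sibling = 1/2 (full sibs share both parents — two paths of length 2: r = 2·(1/2)^2 = 1/2).
r to an offspring = 0.5 (one parent–offspring link: r = (1/2)^1 = 1/2).
r to a full niece or nephew = 1/4 (full aunt/uncle↔niece/nephew: two paths of length 3 through the shared grandparent pair: r = 2·(1/2)^3 = 1/4).
Summing one r·B term per recipient: 4·0.0625·0.327 + 4·0.5·0.279 + 4·0.5·0.335 + 1·0.25·0.334 = 1.39325.

1.39325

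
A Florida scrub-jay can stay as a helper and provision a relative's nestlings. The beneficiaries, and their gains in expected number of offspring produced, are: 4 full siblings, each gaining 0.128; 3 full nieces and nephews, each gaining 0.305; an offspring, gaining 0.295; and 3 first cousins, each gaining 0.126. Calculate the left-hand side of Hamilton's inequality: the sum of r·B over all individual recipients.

r to a full sibling = 1/2 (full sibs share both parents — two paths of length 2: r = 2·(1/2)^2 = 1/2).
r to a full niece or nephew = 0.25 (full aunt/uncle↔niece/nephew: two paths of length 3 through the shared grandparent pair: r = 2·(1/2)^3 = 1/4).
r to an offspring = 1/2 (one parent–offspring link: r = (1/2)^1 = 1/2).
r to a first cousin = 0.125 (first cousins share one grandparent pair — two paths of length 4: r = 2·(1/2)^4 = 1/8).
Summing one r·B term per recipient: 4·0.5·0.128 + 3·0.25·0.305 + 1·0.5·0.295 + 3·0.125·0.126 = 0.6795.

0.6795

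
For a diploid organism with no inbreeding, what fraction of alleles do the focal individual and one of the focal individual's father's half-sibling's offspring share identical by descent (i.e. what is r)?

Each parent–offspring link contributes a factor of 1/2, and independent paths through distinct common ancestors add.
Half first cousins share one grandparent — one path of length 4: r = (1/2)^4 = 1/16.

0.0625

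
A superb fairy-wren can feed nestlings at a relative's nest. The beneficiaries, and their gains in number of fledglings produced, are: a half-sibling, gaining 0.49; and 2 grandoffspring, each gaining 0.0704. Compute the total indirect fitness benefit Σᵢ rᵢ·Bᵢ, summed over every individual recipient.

0.1577

r to a half-sibling = 1/4 (half-sibs share one parent — one path of length 2: r = (1/2)^2 = 1/4).
r to a grandoffspring = 1/4 (two parent–offspring links: r = (1/2)^2 = 1/4).
Summing one r·B term per recipient: 1·0.25·0.49 + 2·0.25·0.0704 = 0.1577.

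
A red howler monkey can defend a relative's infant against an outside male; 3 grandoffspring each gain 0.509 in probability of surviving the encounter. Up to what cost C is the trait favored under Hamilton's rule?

0.38175

r to a grandoffspring = 1/4 (two parent–offspring links: r = (1/2)^2 = 1/4).
Hamilton's rule: n·r·B > C, so the trait is favored while C < n·r·B = 3·0.25·0.509 = 0.38175.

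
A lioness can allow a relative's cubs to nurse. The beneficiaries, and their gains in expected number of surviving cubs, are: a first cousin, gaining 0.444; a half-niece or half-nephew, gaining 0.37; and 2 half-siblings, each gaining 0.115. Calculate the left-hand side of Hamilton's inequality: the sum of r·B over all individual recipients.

0.15925

r to a first cousin = 0.125 (first cousins share one grandparent pair — two paths of length 4: r = 2·(1/2)^4 = 1/8).
r to a half-niece or half-nephew = 1/8 (half-aunt/uncle↔niece/nephew: one path of length 3: r = (1/2)^3 = 1/8).
r to a half-sibling = 0.25 (half-sibs share one parent — one path of length 2: r = (1/2)^2 = 1/4).
Summing one r·B term per recipient: 1·0.125·0.444 + 1·0.125·0.37 + 2·0.25·0.115 = 0.15925.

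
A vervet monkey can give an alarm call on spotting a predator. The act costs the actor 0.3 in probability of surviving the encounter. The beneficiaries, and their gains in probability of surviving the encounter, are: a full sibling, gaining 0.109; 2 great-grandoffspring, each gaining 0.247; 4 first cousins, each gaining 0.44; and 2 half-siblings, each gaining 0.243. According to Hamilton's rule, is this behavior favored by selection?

Hamilton's rule: the trait is favored when the sum of r·B over every recipient exceeds the actor's cost C.
r to a full sibling = 0.5 (full sibs share both parents — two paths of length 2: r = 2·(1/2)^2 = 1/2).
r to a great-grandoffspring = 1/8 (three parent–offspring links: r = (1/2)^3 = 1/8).
r to a first cousin = 1/8 (first cousins share one grandparent pair — two paths of length 4: r = 2·(1/2)^4 = 1/8).
r to a half-sibling = 0.25 (half-sibs share one parent — one path of length 2: r = (1/2)^2 = 1/4).
Summing one r·B term per recipient: 1·0.5·0.109 + 2·0.125·0.247 + 4·0.125·0.44 + 2·0.25·0.243 = 0.45775.
0.45775 > 0.3: the indirect benefit exceeds the cost.

Yes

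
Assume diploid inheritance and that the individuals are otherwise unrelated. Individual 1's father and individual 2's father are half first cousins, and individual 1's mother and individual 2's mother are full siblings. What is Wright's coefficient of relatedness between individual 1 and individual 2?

0.140625

With two independent routes of shared ancestry, r is the sum of the two contributions.
Individual 1 and individual 2 are related in two ways: half second cousins through their fathers (r = 1/64) and first cousins through their mothers (r = 1/8).
r = 1/64 + 1/8 = 9/64 = 0.140625.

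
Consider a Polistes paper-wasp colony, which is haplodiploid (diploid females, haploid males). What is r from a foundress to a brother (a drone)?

Her haploid brother carries none of their father's genes and a random half of their mother's genome; that half matches the maternal half of her own genome with probability 1/2: r = 1/2 · 1/2 = 1/4.

0.25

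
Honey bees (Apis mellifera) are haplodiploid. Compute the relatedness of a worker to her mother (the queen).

One meiotic link between diploid queen and diploid daughter: r = 1/2.

0.5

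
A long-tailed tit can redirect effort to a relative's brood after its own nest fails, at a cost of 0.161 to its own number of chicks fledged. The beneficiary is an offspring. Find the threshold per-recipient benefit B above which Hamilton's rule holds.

0.322

r to an offspring = 1/2 (one parent–offspring link: r = (1/2)^1 = 1/2).
Hamilton's rule with n recipients of equal r: n·r·B > C, so B > C/(n·r) = 0.161/(1·0.5) = 0.322.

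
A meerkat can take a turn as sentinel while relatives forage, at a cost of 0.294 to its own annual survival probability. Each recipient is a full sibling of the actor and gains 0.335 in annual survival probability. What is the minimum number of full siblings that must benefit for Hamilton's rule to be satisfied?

2

r to a full sibling = 0.5 (full sibs share both parents — two paths of length 2: r = 2·(1/2)^2 = 1/2).
Hamilton's rule: n·r·B > C  ⇒  n > C/(r·B) = 0.294/(0.5·0.335) = 1.755.
The smallest integer exceeding 1.755 is 2.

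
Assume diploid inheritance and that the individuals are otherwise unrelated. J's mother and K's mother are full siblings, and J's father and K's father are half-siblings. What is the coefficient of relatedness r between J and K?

Wright's path rule: contributions from independent ancestry routes add.
J and K are related in two ways: first cousins through their mothers (r = 1/8) and half first cousins through their fathers (r = 1/16).
r = 1/8 + 1/16 = 3/16 = 0.1875.

0.1875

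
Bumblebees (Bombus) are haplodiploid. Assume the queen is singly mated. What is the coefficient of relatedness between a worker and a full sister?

0.75

Haplodiploid full sisters inherit their father's entire haploid genome identically (contributing 1/2) and on average half of their mother's contribution (1/2 · 1/2 = 1/4); r = 1/2 + 1/4 = 3/4.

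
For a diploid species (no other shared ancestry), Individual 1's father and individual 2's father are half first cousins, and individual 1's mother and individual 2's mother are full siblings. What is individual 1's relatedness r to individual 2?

0.140625

Independent pedigree routes through distinct common ancestors add.
Individual 1 and individual 2 are related in two ways: half second cousins through their fathers (r = 1/64) and first cousins through their mothers (r = 1/8).
r = 1/64 + 1/8 = 9/64 = 0.140625.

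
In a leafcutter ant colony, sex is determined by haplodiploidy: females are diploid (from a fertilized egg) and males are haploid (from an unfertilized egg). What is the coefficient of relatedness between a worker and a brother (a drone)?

Her haploid brother carries none of their father's genes and a random half of their mother's genome; that half matches the maternal half of her own genome with probability 1/2: r = 1/2 · 1/2 = 1/4.

0.25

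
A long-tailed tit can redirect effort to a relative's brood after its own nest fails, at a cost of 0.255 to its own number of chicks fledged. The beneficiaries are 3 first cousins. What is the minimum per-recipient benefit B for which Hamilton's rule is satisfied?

0.68

r to a first cousin = 1/8 (first cousins share one grandparent pair — two paths of length 4: r = 2·(1/2)^4 = 1/8).
Hamilton's rule with n recipients of equal r: n·r·B > C, so B > C/(n·r) = 0.255/(3·0.125) = 0.68.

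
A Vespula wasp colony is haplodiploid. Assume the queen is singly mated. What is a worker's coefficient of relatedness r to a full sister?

Haplodiploid full sisters inherit their father's entire haploid genome identically (contributing 1/2) and on average half of their mother's contribution (1/2 · 1/2 = 1/4); r = 1/2 + 1/4 = 3/4.

0.75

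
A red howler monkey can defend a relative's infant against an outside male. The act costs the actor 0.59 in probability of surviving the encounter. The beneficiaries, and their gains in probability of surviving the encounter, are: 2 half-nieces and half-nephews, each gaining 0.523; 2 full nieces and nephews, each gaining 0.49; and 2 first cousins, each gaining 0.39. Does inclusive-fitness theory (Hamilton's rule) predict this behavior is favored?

No

Hamilton's rule: the trait is favored when the sum of r·B over every recipient exceeds the actor's cost C.
r to a half-niece or half-nephew = 0.125 (half-aunt/uncle↔niece/nephew: one path of length 3: r = (1/2)^3 = 1/8).
r to a full niece or nephew = 1/4 (full aunt/uncle↔niece/nephew: two paths of length 3 through the shared grandparent pair: r = 2·(1/2)^3 = 1/4).
r to a first cousin = 1/8 (first cousins share one grandparent pair — two paths of length 4: r = 2·(1/2)^4 = 1/8).
Summing one r·B term per recipient: 2·0.125·0.523 + 2·0.25·0.49 + 2·0.125·0.39 = 0.47325.
0.47325 < 0.59: the indirect benefit is less than the cost.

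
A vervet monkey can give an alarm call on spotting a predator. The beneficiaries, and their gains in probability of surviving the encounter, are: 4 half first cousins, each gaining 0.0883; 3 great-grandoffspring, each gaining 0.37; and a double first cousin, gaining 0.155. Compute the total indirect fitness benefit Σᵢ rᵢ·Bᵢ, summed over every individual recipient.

r to a half first cousin = 1/16 (half first cousins share one grandparent — one path of length 4: r = (1/2)^4 = 1/16).
r to a great-grandoffspring = 1/8 (three parent–offspring links: r = (1/2)^3 = 1/8).
r to a double first cousin = 0.25 (double first cousins share both grandparent pairs — four paths of length 4: r = 4·(1/2)^4 = 1/4).
Summing one r·B term per recipient: 4·0.0625·0.0883 + 3·0.125·0.37 + 1·0.25·0.155 = 0.199575.

0.199575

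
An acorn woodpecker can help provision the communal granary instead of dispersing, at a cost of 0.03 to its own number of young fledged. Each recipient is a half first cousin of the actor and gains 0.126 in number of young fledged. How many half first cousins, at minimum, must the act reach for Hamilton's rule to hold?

r to a half first cousin = 0.0625 (half first cousins share one grandparent — one path of length 4: r = (1/2)^4 = 1/16).
Hamilton's rule: n·r·B > C  ⇒  n > C/(r·B) = 0.03/(0.0625·0.126) = 3.81.
The smallest integer exceeding 3.81 is 4.

4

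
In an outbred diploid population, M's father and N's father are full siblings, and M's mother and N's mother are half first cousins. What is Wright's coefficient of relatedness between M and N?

Wright's path rule: contributions from independent ancestry routes add.
M and N are related in two ways: first cousins through their fathers (r = 1/8) and half second cousins through their mothers (r = 1/64).
r = 1/8 + 1/64 = 0.140625.

0.140625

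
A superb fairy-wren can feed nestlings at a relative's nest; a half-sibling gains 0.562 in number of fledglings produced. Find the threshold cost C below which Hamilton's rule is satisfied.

r to a half-sibling = 1/4 (half-sibs share one parent — one path of length 2: r = (1/2)^2 = 1/4).
Hamilton's rule: n·r·B > C, so the trait is favored while C < n·r·B = 1·0.25·0.562 = 0.1405.

0.1405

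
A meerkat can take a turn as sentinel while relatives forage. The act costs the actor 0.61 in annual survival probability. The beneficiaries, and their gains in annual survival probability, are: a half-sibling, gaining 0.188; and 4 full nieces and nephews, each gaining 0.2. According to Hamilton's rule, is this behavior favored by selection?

No

Hamilton's rule: the trait is favored when the sum of r·B over every recipient exceeds the actor's cost C.
r to a half-sibling = 1/4 (half-sibs share one parent — one path of length 2: r = (1/2)^2 = 1/4).
r to a full niece or nephew = 0.25 (full aunt/uncle↔niece/nephew: two paths of length 3 through the shared grandparent pair: r = 2·(1/2)^3 = 1/4).
Summing one r·B term per recipient: 1·0.25·0.188 + 4·0.25·0.2 = 0.247.
0.247 < 0.61: the indirect benefit is less than the cost.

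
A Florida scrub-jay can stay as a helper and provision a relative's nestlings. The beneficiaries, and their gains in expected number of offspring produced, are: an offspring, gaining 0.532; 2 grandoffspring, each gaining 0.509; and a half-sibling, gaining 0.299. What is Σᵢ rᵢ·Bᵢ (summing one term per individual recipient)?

r to an offspring = 1/2 (one parent–offspring link: r = (1/2)^1 = 1/2).
r to a grandoffspring = 0.25 (two parent–offspring links: r = (1/2)^2 = 1/4).
r to a half-sibling = 0.25 (half-sibs share one parent — one path of length 2: r = (1/2)^2 = 1/4).
Summing one r·B term per recipient: 1·0.5·0.532 + 2·0.25·0.509 + 1·0.25·0.299 = 0.59525.

0.59525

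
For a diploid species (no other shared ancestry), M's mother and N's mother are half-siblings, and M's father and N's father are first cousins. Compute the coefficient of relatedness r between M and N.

0.09375

Wright's path rule: contributions from independent ancestry routes add.
M and N are related in two ways: half first cousins through their mothers (r = 1/16) and second cousins through their fathers (r = 1/32).
r = 1/16 + 1/32 = 0.09375.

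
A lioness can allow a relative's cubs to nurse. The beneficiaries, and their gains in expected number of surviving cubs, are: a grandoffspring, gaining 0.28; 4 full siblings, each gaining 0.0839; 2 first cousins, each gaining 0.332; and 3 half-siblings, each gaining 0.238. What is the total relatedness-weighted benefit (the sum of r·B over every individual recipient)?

r to a grandoffspring = 0.25 (two parent–offspring links: r = (1/2)^2 = 1/4).
r to a full sibling = 1/2 (full sibs share both parents — two paths of length 2: r = 2·(1/2)^2 = 1/2).
r to a first cousin = 0.125 (first cousins share one grandparent pair — two paths of length 4: r = 2·(1/2)^4 = 1/8).
r to a half-sibling = 0.25 (half-sibs share one parent — one path of length 2: r = (1/2)^2 = 1/4).
Summing one r·B term per recipient: 1·0.25·0.28 + 4·0.5·0.0839 + 2·0.125·0.332 + 3·0.25·0.238 = 0.4993.

0.4993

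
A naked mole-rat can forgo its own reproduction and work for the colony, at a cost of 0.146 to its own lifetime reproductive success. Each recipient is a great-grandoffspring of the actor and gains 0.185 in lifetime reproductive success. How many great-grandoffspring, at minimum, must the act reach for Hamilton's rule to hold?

7

r to a great-grandoffspring = 1/8 (three parent–offspring links: r = (1/2)^3 = 1/8).
Hamilton's rule: n·r·B > C  ⇒  n > C/(r·B) = 0.146/(0.125·0.185) = 6.314.
The smallest integer exceeding 6.314 is 7.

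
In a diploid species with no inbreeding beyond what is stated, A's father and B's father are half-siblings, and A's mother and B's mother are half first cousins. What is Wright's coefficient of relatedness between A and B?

0.078125

With two independent routes of shared ancestry, r is the sum of the two contributions.
A and B are related in two ways: half first cousins through their fathers (r = 1/16) and half second cousins through their mothers (r = 1/64).
r = 1/16 + 1/64 = 0.078125.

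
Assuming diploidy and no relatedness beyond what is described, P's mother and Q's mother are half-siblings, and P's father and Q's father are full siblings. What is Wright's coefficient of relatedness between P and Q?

Independent pedigree routes through distinct common ancestors add.
P and Q are related in two ways: half first cousins through their mothers (r = 1/16) and first cousins through their fathers (r = 1/8).
r = 1/16 + 1/8 = 3/16 = 0.1875.

0.1875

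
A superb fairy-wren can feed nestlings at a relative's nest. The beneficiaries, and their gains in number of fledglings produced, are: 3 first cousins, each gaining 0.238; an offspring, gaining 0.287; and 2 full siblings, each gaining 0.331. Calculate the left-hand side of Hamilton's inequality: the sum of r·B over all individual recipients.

0.56375

r to a first cousin = 1/8 (first cousins share one grandparent pair — two paths of length 4: r = 2·(1/2)^4 = 1/8).
r to an offspring = 0.5 (one parent–offspring link: r = (1/2)^1 = 1/2).
r to a full sibling = 0.5 (full sibs share both parents — two paths of length 2: r = 2·(1/2)^2 = 1/2).
Summing one r·B term per recipient: 3·0.125·0.238 + 1·0.5·0.287 + 2·0.5·0.331 = 0.56375.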